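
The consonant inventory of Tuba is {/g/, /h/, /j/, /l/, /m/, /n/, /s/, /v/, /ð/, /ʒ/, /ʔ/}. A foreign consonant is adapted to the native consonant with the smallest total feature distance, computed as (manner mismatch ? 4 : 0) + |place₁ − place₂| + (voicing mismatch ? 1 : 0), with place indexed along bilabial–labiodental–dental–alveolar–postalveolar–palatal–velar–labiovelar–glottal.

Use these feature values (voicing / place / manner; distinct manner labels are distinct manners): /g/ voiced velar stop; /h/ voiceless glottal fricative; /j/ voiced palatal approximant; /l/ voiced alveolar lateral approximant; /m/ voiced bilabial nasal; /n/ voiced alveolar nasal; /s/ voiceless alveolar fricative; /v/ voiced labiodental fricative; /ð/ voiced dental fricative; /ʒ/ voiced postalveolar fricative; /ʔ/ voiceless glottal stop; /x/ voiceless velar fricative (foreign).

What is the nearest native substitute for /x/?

h

/h/ is closest: same manner (fricative), place distance 2 (velar→glottal), same voicing; total 2. Next closest is /s/ at distance 3.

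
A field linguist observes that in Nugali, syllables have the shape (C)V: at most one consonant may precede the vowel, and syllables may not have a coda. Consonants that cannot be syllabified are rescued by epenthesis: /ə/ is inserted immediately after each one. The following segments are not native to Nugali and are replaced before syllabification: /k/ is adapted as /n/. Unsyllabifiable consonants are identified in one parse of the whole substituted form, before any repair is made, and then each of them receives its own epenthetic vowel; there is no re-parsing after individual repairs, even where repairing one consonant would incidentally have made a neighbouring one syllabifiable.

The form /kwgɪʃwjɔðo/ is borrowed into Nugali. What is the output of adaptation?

nəwəgɪʃəwəjɔðo

Substitution: /k/ → /n/, giving /nwgɪʃwjɔðo/.
The consonants /n/, /w/, /ʃ/, /w/ cannot be parsed into a legal (C)V syllable (no codas are permitted; onsets are limited to one consonant).
Inserting the epenthetic vowel yields /n/ → /nə/, /w/ → /wə/, /ʃ/ → /ʃə/, /w/ → /wə/.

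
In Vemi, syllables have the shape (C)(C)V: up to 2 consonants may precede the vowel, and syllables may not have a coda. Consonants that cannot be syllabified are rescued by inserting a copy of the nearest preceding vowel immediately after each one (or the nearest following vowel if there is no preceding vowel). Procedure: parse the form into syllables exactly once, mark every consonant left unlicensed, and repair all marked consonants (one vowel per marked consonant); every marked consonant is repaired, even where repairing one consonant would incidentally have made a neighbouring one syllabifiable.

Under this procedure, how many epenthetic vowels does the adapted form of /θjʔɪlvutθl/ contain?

4

The unsyllabifiable consonants are /θ/, /t/, /θ/, /l/; each receives one epenthetic vowel.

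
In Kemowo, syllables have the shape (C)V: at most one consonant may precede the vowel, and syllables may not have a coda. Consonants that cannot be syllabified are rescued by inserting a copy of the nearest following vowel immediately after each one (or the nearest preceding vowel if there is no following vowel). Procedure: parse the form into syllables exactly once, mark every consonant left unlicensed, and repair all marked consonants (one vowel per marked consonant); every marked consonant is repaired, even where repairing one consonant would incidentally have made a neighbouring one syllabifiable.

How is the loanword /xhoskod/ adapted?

xohosokodo

Syllabifying with onset maximization leaves /x/, /s/, /d/ stranded (no codas are permitted; onsets are limited to one consonant).
Epenthesis after each stranded consonant: /x/ → /xo/, /s/ → /so/, /d/ → /do/.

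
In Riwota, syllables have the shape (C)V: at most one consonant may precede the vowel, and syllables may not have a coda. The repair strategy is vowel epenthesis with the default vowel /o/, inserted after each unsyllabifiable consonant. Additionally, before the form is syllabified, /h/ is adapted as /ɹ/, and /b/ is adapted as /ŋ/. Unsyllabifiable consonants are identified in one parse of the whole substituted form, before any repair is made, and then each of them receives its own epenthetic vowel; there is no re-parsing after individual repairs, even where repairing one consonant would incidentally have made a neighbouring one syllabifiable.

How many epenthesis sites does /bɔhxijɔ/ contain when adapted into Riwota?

After substitution the input is /ŋɔɹxijɔ/.
The unsyllabifiable consonants are /ɹ/; each receives one epenthetic vowel.

1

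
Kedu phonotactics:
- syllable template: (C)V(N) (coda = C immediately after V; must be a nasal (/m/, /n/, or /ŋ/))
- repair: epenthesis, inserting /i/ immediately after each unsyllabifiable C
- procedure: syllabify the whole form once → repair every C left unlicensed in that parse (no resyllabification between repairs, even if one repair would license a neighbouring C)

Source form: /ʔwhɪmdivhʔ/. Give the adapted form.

Syllabifying with onset maximization leaves /ʔ/, /w/, /v/, /h/, /ʔ/ stranded (only a nasal (/m/, /n/, or /ŋ/) is licensed in coda position; onsets are limited to one consonant).
Epenthesis after each stranded consonant: /ʔ/ → /ʔi/, /w/ → /wi/, /v/ → /vi/, /h/ → /hi/, /ʔ/ → /ʔi/.

ʔiwihɪmdivihiʔi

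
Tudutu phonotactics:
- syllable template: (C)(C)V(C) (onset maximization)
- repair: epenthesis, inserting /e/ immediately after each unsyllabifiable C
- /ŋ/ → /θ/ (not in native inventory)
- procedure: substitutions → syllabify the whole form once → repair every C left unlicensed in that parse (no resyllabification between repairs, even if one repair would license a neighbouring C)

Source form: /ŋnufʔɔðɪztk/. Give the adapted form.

Substitution: /ŋ/ → /θ/, giving /θnufʔɔðɪztk/.
The consonants /t/, /k/ cannot be parsed into a legal (C)(C)V(C) syllable (at most one coda consonant is licensed; onsets may contain at most 2 consonants).
Each unlicensed consonant becomes the onset of a new syllable: /t/ → /te/, /k/ → /ke/.

θnufʔɔðɪzteke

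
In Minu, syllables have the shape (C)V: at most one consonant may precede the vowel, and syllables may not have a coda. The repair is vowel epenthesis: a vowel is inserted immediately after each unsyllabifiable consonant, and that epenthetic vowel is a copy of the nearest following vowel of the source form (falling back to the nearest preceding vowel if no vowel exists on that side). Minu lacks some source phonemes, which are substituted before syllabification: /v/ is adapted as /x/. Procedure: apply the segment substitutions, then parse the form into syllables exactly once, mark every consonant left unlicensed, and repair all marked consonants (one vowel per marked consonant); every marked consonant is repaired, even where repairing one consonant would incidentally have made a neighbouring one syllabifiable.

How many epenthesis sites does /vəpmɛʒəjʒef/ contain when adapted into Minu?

After substitution the input is /xəpmɛʒəjʒef/.
The unsyllabifiable consonants are /p/, /j/, /f/; each receives one epenthetic vowel.

3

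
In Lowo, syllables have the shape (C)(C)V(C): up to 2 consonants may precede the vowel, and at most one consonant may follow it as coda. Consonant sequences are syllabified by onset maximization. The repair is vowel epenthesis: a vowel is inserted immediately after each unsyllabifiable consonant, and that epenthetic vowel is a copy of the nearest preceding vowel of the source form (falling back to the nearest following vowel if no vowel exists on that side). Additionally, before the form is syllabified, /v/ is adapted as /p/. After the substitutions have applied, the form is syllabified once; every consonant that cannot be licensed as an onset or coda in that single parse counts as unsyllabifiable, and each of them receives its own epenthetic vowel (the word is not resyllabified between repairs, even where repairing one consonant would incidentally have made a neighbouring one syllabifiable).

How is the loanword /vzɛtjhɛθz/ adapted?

pzɛtjhɛθzɛ

Substitution: /v/ → /p/, giving /pzɛtjhɛθz/.
Syllabifying with onset maximization leaves /z/ stranded (at most one coda consonant is licensed; onsets may contain at most 2 consonants).
Inserting the epenthetic vowel yields /z/ → /zɛ/.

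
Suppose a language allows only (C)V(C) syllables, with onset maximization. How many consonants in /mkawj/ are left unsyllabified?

2

Under (C)V(C), the unsyllabifiable consonants are /m/, /j/ (at most one coda consonant is licensed; onsets are limited to one consonant).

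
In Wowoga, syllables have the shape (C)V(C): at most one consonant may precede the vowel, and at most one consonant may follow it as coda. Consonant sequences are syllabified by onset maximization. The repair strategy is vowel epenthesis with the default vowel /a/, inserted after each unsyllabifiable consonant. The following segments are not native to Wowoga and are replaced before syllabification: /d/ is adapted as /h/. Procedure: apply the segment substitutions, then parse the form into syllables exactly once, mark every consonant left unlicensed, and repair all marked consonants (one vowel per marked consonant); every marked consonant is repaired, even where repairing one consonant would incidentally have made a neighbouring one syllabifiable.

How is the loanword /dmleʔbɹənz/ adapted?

hamaleʔbaɹənza

Substitution: /d/ → /h/, giving /hmleʔbɹənz/.
Under (C)V(C), the unsyllabifiable consonants are /h/, /m/, /b/, /z/ (at most one coda consonant is licensed; onsets are limited to one consonant).
Inserting the epenthetic vowel yields /h/ → /ha/, /m/ → /ma/, /b/ → /ba/, /z/ → /za/.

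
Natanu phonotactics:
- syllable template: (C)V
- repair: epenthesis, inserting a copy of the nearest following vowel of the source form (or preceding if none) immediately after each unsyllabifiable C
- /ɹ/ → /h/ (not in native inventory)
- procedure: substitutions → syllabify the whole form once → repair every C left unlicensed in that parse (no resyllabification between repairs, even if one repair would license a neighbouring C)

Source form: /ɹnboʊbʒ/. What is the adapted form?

honoboʊbʊʒʊ

Substitution: /ɹ/ → /h/, giving /hnboʊbʒ/.
The consonants /h/, /n/, /b/, /ʒ/ cannot be parsed into a legal (C)V syllable (no codas are permitted; onsets are limited to one consonant).
Inserting the epenthetic vowel yields /h/ → /ho/, /n/ → /no/, /b/ → /bʊ/, /ʒ/ → /ʒʊ/.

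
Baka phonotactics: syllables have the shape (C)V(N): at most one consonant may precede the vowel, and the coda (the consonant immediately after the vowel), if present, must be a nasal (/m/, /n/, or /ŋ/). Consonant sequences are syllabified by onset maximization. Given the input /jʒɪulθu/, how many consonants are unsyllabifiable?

The consonants /j/, /l/ cannot be parsed into a legal (C)V(N) syllable (only a nasal (/m/, /n/, or /ŋ/) is licensed in coda position; onsets are limited to one consonant).

2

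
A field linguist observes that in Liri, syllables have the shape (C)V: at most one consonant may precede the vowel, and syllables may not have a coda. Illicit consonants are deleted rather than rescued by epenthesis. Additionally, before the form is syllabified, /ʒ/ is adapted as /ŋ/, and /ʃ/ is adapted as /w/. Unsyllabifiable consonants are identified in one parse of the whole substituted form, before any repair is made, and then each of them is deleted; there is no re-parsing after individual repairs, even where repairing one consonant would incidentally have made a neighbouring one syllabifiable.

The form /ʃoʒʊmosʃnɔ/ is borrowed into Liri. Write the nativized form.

Substitution: /ʃ/ → /w/, /ʒ/ → /ŋ/, giving /woŋʊmoswnɔ/.
Under (C)V, the unsyllabifiable consonants are /s/, /w/ (no codas are permitted; onsets are limited to one consonant).
Each unlicensed consonant is deleted: /s/, /w/.

woŋʊmonɔ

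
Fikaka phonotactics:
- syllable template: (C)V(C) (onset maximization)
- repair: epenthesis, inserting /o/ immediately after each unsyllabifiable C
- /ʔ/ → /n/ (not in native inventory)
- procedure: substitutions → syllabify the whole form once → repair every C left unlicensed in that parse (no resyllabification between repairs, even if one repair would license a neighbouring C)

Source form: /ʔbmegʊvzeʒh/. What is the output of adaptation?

Substitution: /ʔ/ → /n/, giving /nbmegʊvzeʒh/.
Under (C)V(C), the unsyllabifiable consonants are /n/, /b/, /h/ (at most one coda consonant is licensed; onsets are limited to one consonant).
Inserting the epenthetic vowel yields /n/ → /no/, /b/ → /bo/, /h/ → /ho/.

nobomegʊvzeʒho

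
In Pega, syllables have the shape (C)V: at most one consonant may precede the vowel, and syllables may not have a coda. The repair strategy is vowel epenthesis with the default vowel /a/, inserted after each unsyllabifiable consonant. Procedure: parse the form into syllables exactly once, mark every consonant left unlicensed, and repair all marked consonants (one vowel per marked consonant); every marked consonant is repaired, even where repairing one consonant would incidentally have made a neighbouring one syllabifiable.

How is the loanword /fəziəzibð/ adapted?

fəziəzibaða

The consonants /b/, /ð/ cannot be parsed into a legal (C)V syllable (no codas are permitted; onsets are limited to one consonant).
Inserting the epenthetic vowel yields /b/ → /ba/, /ð/ → /ða/.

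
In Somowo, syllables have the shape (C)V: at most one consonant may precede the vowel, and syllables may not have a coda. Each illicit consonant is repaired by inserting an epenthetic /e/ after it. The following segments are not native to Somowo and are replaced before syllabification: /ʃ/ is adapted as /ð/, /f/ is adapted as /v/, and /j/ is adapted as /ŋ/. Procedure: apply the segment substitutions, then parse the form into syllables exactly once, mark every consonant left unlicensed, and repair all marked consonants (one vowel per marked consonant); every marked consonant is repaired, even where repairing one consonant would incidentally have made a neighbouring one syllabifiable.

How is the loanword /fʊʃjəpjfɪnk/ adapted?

Substitution: /f/ → /v/, /ʃ/ → /ð/, /j/ → /ŋ/, giving /vʊðŋəpŋvɪnk/.
The consonants /ð/, /p/, /ŋ/, /n/, /k/ cannot be parsed into a legal (C)V syllable (no codas are permitted; onsets are limited to one consonant).
Each unlicensed consonant becomes the onset of a new syllable: /ð/ → /ðe/, /p/ → /pe/, /ŋ/ → /ŋe/, /n/ → /ne/, /k/ → /ke/.

vʊðeŋəpeŋevɪneke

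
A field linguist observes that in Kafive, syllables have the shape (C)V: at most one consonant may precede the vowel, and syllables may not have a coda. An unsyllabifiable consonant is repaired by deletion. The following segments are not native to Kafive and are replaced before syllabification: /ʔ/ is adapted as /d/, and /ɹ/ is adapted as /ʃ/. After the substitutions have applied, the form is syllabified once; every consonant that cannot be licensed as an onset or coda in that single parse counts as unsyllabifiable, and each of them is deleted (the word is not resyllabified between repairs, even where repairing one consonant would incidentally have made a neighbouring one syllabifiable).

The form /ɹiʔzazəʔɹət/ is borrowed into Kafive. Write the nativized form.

Substitution: /ɹ/ → /ʃ/, /ʔ/ → /d/, giving /ʃidzazədʃət/.
Syllabifying with onset maximization leaves /d/, /d/, /t/ stranded (no codas are permitted; onsets are limited to one consonant).
Each unlicensed consonant is deleted: /d/, /d/, /t/.

ʃizazəʃə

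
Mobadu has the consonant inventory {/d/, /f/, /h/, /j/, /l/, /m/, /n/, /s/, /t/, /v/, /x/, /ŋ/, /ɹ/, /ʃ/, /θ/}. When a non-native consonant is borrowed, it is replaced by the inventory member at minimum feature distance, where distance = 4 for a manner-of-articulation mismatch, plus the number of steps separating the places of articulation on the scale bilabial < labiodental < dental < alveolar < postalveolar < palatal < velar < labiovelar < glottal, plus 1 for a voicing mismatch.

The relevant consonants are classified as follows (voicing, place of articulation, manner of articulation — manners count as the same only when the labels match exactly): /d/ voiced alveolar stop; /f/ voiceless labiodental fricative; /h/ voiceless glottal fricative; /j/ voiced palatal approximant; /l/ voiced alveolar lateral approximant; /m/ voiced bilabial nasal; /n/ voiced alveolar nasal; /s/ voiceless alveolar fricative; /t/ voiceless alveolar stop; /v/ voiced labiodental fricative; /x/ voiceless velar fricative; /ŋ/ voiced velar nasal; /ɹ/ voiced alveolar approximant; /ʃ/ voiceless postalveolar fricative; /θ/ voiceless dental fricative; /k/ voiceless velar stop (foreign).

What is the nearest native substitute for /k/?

t

/t/ is closest: same manner (stop), place distance 3 (velar→alveolar), same voicing; total 3. Next closest is /d/ at distance 4.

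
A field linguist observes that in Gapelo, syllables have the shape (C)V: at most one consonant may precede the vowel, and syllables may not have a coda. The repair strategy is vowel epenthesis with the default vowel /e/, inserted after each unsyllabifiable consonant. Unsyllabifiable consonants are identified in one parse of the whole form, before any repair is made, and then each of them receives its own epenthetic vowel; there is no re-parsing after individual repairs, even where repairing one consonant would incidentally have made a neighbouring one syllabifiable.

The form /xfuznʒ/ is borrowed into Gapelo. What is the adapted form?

xefuzeneʒe

Syllabifying with onset maximization leaves /x/, /z/, /n/, /ʒ/ stranded (no codas are permitted; onsets are limited to one consonant).
Each unlicensed consonant becomes the onset of a new syllable: /x/ → /xe/, /z/ → /ze/, /n/ → /ne/, /ʒ/ → /ʒe/.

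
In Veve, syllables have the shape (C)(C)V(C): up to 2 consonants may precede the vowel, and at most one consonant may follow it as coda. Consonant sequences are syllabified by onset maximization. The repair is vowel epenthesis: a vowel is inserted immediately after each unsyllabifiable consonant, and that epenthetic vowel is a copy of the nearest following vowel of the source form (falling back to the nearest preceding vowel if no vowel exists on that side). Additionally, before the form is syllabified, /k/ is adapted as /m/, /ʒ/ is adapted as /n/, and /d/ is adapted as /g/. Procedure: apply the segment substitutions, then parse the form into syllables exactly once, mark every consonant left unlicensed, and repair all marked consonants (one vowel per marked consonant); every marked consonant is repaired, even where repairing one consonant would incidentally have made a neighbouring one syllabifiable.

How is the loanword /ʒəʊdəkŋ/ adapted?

nəʊgəmŋə

Substitution: /ʒ/ → /n/, /d/ → /g/, /k/ → /m/, giving /nəʊgəmŋ/.
The consonants /ŋ/ cannot be parsed into a legal (C)(C)V(C) syllable (at most one coda consonant is licensed; onsets may contain at most 2 consonants).
Inserting the epenthetic vowel yields /ŋ/ → /ŋə/.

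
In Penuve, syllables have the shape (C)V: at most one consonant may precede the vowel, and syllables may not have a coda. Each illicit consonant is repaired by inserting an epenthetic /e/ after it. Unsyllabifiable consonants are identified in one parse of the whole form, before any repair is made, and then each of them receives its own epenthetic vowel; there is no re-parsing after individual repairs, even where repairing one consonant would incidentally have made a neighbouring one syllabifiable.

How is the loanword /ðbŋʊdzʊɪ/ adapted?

The consonants /ð/, /b/, /d/ cannot be parsed into a legal (C)V syllable (no codas are permitted; onsets are limited to one consonant).
Epenthesis after each stranded consonant: /ð/ → /ðe/, /b/ → /be/, /d/ → /de/.

ðebeŋʊdezʊɪ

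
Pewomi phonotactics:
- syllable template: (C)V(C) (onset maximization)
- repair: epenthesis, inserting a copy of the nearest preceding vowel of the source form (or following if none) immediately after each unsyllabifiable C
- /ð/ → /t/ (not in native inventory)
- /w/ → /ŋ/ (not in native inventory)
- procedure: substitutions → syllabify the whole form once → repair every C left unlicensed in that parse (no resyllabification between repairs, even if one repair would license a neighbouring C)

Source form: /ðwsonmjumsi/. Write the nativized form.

toŋosonmojumsi

Substitution: /ð/ → /t/, /w/ → /ŋ/, giving /tŋsonmjumsi/.
Syllabifying with onset maximization leaves /t/, /ŋ/, /m/ stranded (at most one coda consonant is licensed; onsets are limited to one consonant).
Each unlicensed consonant becomes the onset of a new syllable: /t/ → /to/, /ŋ/ → /ŋo/, /m/ → /mo/.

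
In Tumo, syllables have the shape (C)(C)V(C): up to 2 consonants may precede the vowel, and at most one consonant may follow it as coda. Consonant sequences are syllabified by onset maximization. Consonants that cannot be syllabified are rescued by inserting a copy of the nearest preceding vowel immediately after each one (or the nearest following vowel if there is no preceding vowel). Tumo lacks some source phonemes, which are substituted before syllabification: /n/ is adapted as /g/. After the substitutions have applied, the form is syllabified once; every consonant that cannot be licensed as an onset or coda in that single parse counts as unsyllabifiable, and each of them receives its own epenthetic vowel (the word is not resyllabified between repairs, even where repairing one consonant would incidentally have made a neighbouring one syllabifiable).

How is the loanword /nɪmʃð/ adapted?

gɪmʃɪðɪ

Substitution: /n/ → /g/, giving /gɪmʃð/.
Under (C)(C)V(C), the unsyllabifiable consonants are /ʃ/, /ð/ (at most one coda consonant is licensed; onsets may contain at most 2 consonants).
Inserting the epenthetic vowel yields /ʃ/ → /ʃɪ/, /ð/ → /ðɪ/.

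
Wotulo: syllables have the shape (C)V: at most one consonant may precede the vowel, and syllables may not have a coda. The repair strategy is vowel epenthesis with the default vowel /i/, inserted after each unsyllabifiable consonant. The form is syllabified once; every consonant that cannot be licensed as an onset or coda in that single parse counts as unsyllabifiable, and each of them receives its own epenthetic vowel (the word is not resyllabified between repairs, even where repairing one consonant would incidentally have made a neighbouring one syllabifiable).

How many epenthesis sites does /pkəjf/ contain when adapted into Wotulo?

The unsyllabifiable consonants are /p/, /j/, /f/; each receives one epenthetic vowel.

3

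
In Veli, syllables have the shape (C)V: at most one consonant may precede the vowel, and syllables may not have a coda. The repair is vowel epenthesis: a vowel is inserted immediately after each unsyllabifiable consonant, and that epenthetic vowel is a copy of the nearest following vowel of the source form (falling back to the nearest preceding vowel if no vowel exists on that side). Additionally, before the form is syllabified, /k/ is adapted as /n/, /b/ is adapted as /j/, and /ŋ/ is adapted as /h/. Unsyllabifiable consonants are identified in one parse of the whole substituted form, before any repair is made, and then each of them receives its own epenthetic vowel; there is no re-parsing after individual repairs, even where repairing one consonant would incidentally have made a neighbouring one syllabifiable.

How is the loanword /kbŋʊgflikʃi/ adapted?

Substitution: /k/ → /n/, /b/ → /j/, /ŋ/ → /h/, giving /njhʊgflinʃi/.
Syllabifying with onset maximization leaves /n/, /j/, /g/, /f/, /n/ stranded (no codas are permitted; onsets are limited to one consonant).
Epenthesis after each stranded consonant: /n/ → /nʊ/, /j/ → /jʊ/, /g/ → /gi/, /f/ → /fi/, /n/ → /ni/.

nʊjʊhʊgifiliniʃi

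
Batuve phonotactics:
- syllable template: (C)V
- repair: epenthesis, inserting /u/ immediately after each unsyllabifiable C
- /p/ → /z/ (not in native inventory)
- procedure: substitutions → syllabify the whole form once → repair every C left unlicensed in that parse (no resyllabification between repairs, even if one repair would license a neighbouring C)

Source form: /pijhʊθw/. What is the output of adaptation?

zijuhʊθuwu

Substitution: /p/ → /z/, giving /zijhʊθw/.
The consonants /j/, /θ/, /w/ cannot be parsed into a legal (C)V syllable (no codas are permitted; onsets are limited to one consonant).
Each unlicensed consonant becomes the onset of a new syllable: /j/ → /ju/, /θ/ → /θu/, /w/ → /wu/.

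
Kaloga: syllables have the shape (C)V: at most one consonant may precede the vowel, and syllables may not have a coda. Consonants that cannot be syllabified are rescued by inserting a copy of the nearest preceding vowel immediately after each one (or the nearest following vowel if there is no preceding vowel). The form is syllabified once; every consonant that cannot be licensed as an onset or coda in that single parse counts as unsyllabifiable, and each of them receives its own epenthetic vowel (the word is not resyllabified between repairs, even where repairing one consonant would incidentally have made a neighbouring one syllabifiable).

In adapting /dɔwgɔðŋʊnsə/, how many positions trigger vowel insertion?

3

The unsyllabifiable consonants are /w/, /ð/, /n/; each receives one epenthetic vowel.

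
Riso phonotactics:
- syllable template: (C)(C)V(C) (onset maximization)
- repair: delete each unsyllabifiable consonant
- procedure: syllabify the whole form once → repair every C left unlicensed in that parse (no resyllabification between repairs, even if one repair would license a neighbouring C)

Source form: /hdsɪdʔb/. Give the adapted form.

Under (C)(C)V(C), the unsyllabifiable consonants are /h/, /ʔ/, /b/ (at most one coda consonant is licensed; onsets may contain at most 2 consonants).
Deleting the stranded consonants removes /h/, /ʔ/, /b/.

dsɪd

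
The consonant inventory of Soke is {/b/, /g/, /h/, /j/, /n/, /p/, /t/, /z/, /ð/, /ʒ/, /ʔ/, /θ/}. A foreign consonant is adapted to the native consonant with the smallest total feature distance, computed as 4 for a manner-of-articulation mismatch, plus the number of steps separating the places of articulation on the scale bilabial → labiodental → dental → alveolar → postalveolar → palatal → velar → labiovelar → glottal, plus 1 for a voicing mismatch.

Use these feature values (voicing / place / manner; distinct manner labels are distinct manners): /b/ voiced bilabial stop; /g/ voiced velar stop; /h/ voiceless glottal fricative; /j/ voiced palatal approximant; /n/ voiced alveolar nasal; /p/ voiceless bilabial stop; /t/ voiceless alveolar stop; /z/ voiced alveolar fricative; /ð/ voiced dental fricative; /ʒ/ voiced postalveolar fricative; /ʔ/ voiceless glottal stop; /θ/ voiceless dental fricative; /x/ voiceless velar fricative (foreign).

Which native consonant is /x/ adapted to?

h

/h/ is closest: same manner (fricative), place distance 2 (velar→glottal), same voicing; total 2. Next closest is /ʒ/ at distance 3.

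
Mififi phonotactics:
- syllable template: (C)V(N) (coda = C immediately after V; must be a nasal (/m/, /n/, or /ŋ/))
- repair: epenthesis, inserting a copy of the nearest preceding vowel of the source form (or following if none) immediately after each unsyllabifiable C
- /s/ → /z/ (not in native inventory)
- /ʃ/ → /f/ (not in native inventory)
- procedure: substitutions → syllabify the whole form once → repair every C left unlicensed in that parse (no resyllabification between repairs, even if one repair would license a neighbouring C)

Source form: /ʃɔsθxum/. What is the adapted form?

Substitution: /ʃ/ → /f/, /s/ → /z/, giving /fɔzθxum/.
The consonants /z/, /θ/ cannot be parsed into a legal (C)V(N) syllable (only a nasal (/m/, /n/, or /ŋ/) is licensed in coda position; onsets are limited to one consonant).
Inserting the epenthetic vowel yields /z/ → /zɔ/, /θ/ → /θɔ/.

fɔzɔθɔxum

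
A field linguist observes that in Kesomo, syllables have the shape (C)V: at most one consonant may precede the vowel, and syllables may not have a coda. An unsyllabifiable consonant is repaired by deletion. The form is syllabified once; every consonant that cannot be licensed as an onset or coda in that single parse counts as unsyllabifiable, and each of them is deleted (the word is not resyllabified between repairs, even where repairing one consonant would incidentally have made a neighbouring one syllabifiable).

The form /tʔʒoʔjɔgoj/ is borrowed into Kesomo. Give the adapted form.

The consonants /t/, /ʔ/, /ʔ/, /j/ cannot be parsed into a legal (C)V syllable (no codas are permitted; onsets are limited to one consonant).
Deleting the stranded consonants removes /t/, /ʔ/, /ʔ/, /j/.

ʒojɔgo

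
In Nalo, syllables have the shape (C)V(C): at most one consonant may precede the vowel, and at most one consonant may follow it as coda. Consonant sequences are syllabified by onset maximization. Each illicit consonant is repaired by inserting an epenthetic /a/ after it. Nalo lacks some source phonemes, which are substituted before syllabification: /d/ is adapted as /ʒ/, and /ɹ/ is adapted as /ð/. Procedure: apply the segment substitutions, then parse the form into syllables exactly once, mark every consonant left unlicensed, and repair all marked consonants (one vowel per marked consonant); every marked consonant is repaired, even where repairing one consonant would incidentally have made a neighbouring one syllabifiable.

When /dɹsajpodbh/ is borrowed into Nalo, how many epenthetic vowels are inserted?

4

After substitution the input is /ʒðsajpoʒbh/.
The unsyllabifiable consonants are /ʒ/, /ð/, /b/, /h/; each receives one epenthetic vowel.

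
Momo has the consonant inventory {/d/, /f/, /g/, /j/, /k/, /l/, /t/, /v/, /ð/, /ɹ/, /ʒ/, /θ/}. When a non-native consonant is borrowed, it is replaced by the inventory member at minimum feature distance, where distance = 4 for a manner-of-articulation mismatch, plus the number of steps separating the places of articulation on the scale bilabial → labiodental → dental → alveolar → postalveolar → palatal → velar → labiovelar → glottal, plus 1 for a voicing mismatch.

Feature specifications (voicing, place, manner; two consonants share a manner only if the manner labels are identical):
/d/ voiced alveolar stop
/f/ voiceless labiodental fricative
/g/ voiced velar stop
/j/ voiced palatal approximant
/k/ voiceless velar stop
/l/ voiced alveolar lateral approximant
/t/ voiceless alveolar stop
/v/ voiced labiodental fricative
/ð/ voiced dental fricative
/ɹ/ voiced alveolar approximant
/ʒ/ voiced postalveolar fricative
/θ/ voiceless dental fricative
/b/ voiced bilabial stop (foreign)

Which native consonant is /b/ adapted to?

/d/ is closest: same manner (stop), place distance 3 (bilabial→alveolar), same voicing; total 3. Next closest is /t/ at distance 4.

d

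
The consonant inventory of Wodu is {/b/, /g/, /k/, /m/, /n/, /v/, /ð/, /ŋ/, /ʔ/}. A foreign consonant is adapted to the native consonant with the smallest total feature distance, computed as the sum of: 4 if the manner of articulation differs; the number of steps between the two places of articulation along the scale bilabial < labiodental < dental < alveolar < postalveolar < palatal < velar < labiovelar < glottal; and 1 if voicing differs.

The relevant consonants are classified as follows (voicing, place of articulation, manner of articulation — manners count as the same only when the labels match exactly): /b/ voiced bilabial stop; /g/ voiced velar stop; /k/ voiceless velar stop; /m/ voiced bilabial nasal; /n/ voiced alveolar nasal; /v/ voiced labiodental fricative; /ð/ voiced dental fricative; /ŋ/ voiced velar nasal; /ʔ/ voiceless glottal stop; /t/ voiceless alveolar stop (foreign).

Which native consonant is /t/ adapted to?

k

/k/ is closest: same manner (stop), place distance 3 (alveolar→velar), same voicing; total 3. Next closest is /b/ at distance 4.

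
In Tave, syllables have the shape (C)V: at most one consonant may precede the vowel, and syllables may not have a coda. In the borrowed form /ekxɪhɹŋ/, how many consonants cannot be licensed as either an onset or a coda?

Syllabifying with onset maximization leaves /k/, /h/, /ɹ/, /ŋ/ stranded (no codas are permitted; onsets are limited to one consonant).

4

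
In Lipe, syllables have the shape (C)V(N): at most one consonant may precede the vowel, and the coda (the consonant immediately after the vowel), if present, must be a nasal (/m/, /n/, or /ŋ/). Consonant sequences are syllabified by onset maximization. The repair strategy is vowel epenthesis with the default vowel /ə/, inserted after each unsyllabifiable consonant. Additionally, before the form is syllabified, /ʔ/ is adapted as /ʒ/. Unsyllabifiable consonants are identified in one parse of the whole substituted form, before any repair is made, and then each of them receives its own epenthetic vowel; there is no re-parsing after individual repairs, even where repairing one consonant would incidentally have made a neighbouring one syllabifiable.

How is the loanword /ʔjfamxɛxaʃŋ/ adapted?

ʒəjəfamxɛxaʃəŋə

Substitution: /ʔ/ → /ʒ/, giving /ʒjfamxɛxaʃŋ/.
Under (C)V(N), the unsyllabifiable consonants are /ʒ/, /j/, /ʃ/, /ŋ/ (only a nasal (/m/, /n/, or /ŋ/) is licensed in coda position; onsets are limited to one consonant).
Each unlicensed consonant becomes the onset of a new syllable: /ʒ/ → /ʒə/, /j/ → /jə/, /ʃ/ → /ʃə/, /ŋ/ → /ŋə/.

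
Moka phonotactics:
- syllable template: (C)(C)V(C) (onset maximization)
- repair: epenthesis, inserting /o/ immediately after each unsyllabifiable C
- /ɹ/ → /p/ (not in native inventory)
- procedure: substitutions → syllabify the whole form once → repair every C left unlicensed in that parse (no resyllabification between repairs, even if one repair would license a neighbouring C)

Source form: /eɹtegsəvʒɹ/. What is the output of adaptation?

Substitution: /ɹ/ → /p/, giving /eptegsəvʒp/.
Syllabifying with onset maximization leaves /ʒ/, /p/ stranded (at most one coda consonant is licensed; onsets may contain at most 2 consonants).
Epenthesis after each stranded consonant: /ʒ/ → /ʒo/, /p/ → /po/.

eptegsəvʒopo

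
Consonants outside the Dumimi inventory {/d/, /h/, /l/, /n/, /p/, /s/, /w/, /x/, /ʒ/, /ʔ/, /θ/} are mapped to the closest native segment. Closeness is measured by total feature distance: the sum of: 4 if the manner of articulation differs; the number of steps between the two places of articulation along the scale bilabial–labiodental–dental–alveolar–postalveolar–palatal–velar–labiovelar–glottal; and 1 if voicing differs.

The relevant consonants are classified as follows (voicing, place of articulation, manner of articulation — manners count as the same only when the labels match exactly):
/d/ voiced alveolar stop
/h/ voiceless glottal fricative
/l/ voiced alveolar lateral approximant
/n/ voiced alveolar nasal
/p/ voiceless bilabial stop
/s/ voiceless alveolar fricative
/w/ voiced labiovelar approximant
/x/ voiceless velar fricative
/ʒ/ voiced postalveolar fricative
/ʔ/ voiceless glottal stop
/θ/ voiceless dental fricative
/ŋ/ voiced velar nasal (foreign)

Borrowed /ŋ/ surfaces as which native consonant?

/n/ is closest: same manner (nasal), place distance 3 (velar→alveolar), same voicing; total 3. Next closest is /w/ at distance 5.

n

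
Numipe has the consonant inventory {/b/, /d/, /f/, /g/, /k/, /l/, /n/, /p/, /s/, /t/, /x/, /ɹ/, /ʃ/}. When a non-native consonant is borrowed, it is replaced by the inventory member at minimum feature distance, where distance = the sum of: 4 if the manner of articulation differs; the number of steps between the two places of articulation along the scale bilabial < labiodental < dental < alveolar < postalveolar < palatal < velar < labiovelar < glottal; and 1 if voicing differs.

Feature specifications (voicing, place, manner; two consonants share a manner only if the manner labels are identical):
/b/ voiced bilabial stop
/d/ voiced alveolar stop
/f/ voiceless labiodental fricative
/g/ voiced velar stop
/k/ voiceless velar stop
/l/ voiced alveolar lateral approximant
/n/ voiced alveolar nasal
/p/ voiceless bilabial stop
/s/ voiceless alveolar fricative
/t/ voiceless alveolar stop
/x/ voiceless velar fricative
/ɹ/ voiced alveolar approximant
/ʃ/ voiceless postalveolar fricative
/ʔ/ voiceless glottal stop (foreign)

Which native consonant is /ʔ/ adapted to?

k

/k/ is closest: same manner (stop), place distance 2 (glottal→velar), same voicing; total 2. Next closest is /g/ at distance 3.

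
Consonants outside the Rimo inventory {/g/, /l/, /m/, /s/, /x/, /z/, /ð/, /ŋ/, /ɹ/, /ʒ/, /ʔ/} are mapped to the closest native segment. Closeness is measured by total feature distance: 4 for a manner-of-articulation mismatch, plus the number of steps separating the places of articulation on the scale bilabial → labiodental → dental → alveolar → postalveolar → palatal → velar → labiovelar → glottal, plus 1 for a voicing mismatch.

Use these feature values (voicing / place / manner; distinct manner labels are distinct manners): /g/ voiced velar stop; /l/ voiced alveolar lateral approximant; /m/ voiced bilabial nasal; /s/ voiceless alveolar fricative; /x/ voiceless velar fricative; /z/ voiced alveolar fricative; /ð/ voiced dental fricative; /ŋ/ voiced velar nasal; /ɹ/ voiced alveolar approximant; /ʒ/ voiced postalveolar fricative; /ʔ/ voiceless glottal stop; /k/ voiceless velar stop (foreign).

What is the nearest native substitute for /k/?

/g/ is closest: same manner (stop), place distance 0 (velar→velar), voicing differs (+1); total 1. Next closest is /ʔ/ at distance 2.

g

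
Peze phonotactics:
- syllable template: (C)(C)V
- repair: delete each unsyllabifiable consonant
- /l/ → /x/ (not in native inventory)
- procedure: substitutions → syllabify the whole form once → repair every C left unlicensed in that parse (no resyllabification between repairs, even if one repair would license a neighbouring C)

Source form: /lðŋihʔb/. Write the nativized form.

ðŋi

Substitution: /l/ → /x/, giving /xðŋihʔb/.
Syllabifying with onset maximization leaves /x/, /h/, /ʔ/, /b/ stranded (no codas are permitted; onsets may contain at most 2 consonants).
Deletion applies to /x/, /h/, /ʔ/, /b/.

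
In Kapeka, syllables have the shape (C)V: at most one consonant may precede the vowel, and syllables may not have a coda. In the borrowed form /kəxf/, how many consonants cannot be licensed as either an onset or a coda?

The consonants /x/, /f/ cannot be parsed into a legal (C)V syllable (no codas are permitted; onsets are limited to one consonant).

2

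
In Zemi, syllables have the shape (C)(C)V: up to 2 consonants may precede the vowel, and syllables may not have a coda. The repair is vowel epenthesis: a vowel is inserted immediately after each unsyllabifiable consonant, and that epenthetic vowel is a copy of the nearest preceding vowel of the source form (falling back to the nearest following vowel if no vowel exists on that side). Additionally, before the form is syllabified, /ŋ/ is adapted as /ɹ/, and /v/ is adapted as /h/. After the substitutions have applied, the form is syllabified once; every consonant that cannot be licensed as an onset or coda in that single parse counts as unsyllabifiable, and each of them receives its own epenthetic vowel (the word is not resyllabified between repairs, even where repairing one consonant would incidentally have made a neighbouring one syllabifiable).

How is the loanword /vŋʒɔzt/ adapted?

Substitution: /v/ → /h/, /ŋ/ → /ɹ/, giving /hɹʒɔzt/.
Syllabifying with onset maximization leaves /h/, /z/, /t/ stranded (no codas are permitted; onsets may contain at most 2 consonants).
Inserting the epenthetic vowel yields /h/ → /hɔ/, /z/ → /zɔ/, /t/ → /tɔ/.

hɔɹʒɔzɔtɔ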